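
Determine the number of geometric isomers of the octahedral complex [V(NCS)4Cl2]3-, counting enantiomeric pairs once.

Systematic placement gives 2 geometric isomers: Cl trans; Cl cis.

2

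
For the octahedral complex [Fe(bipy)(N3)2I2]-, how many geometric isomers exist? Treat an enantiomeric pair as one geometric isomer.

3

An octahedron has six vertices in three trans pairs; every non-trans pair is cis.
Each bipy is bidentate and must span two cis positions.
The distinct arrangements are (3 in all): N3 cis, I trans; N3 cis, I cis (chiral); N3 trans, I cis.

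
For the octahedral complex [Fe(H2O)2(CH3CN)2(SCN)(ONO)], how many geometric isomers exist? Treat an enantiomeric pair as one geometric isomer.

In an octahedral complex each vertex has one trans partner and four cis neighbours.
There are 6 geometric isomers: H2O trans, CH3CN trans; H2O cis, CH3CN trans; H2O cis, CH3CN cis (3 arrangements, 2 chiral); H2O trans, CH3CN cis.

6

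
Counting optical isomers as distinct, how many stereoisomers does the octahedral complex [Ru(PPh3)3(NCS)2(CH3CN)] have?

3

There are 3 geometric isomers: PPh3 mer, NCS cis; PPh3 mer, NCS trans; PPh3 fac, NCS cis.
Each arrangement has an internal mirror plane or centre of symmetry, so none is chiral.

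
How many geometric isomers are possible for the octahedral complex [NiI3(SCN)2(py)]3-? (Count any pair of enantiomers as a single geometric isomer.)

In an octahedral complex each vertex has one trans partner and four cis neighbours.
Systematic placement gives 3 geometric isomers: I mer, SCN cis; I mer, SCN trans; I fac, SCN cis.

3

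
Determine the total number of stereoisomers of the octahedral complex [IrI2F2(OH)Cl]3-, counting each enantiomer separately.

8

The distinct arrangements are (6 in all): I cis, F cis (3 arrangements, 2 chiral); I trans, F cis; I cis, F trans; I trans, F trans.
Of these, 2 lack any improper symmetry element and so occur as enantiomeric pairs, giving 6 + 2 = 8 stereoisomers in total.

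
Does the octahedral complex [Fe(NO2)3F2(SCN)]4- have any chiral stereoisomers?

The six octahedral sites form three mutually perpendicular trans pairs.
The distinct arrangements are (3 in all): NO2 mer, F trans; NO2 fac, F cis; NO2 mer, F cis.
Each arrangement has an internal mirror plane or centre of symmetry, so none is chiral.

no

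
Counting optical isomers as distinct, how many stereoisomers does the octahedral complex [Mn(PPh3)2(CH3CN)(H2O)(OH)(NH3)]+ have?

Exhaustive case analysis gives 9 geometric isomers.
Of these, 6 lack any improper symmetry element and so occur as enantiomeric pairs, giving 9 + 6 = 15 stereoisomers in total.

15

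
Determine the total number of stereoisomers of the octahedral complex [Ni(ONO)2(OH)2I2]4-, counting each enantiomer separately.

The six octahedral sites form three mutually perpendicular trans pairs.
The distinct arrangements are (5 in all): ONO trans, OH trans, I trans; ONO cis, OH cis, I trans; ONO trans, OH cis, I cis; ONO cis, OH cis, I cis (chiral); ONO cis, OH trans, I cis.
One of these lacks any improper symmetry element and so occurs as an enantiomeric pair, giving 5 + 1 = 6 stereoisomers in total.

6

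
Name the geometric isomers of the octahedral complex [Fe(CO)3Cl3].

The six octahedral sites form three mutually perpendicular trans pairs.
There are 2 geometric isomers: CO mer; CO fac.

fac and mer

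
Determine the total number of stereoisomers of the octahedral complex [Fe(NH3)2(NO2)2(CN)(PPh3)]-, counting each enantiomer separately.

8

In an octahedral complex each vertex has one trans partner and four cis neighbours.
Systematic placement gives 6 geometric isomers: NH3 cis, NO2 cis (3 arrangements, 2 chiral); NH3 cis, NO2 trans; NH3 trans, NO2 cis; NH3 trans, NO2 trans.
Of these, 2 lack any improper symmetry element and so occur as enantiomeric pairs, giving 6 + 2 = 8 stereoisomers in total.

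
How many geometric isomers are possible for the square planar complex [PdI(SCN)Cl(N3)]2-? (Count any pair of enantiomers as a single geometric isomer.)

In a square planar complex each vertex has one trans partner and two cis neighbours.
The distinct arrangements are (3 in all): (Cl/N3 trans, I/SCN trans); (Cl/SCN trans, I/N3 trans); (Cl/I trans, N3/SCN trans).

3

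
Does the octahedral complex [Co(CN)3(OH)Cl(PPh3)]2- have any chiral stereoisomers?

Systematic placement gives 4 geometric isomers: CN mer (3 arrangements); CN fac (chiral).
One of these lacks any improper symmetry element and so occurs as an enantiomeric pair, giving 4 + 1 = 5 stereoisomers in total.

yes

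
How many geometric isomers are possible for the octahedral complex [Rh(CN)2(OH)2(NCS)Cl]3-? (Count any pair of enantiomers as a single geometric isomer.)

Working through the distinct placements yields 6 geometric isomers: CN trans, OH trans; CN trans, OH cis; CN cis, OH trans; CN cis, OH cis (3 arrangements, 2 chiral).

6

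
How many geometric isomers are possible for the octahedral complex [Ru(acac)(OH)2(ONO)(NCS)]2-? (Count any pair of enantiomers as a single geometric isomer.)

In an octahedral complex each vertex has one trans partner and four cis neighbours.
Each acac is bidentate and must span two cis positions.
There are 4 geometric isomers: OH cis (3 arrangements, 2 chiral); OH trans.

4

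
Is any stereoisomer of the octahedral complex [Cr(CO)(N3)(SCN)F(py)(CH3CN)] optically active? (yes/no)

An octahedron has six vertices in three trans pairs; every non-trans pair is cis.
Systematic enumeration (placing each ligand type in turn and discarding arrangements equivalent by rotation or reflection) gives 15 geometric isomers.
Of these, 15 lack any improper symmetry element and so occur as enantiomeric pairs, giving 15 + 15 = 30 stereoisomers in total.

yes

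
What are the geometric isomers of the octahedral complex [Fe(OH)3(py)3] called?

fac and mer

An octahedron has six vertices in three trans pairs; every non-trans pair is cis.
There are 2 geometric isomers: OH mer; OH fac.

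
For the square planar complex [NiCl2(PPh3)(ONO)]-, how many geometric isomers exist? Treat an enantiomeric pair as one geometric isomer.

2

In a square planar complex each vertex has one trans partner and two cis neighbours.
There are 2 geometric isomers: Cl cis; Cl trans.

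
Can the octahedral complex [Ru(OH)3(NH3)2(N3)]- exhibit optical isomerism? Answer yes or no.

An octahedron has six vertices in three trans pairs; every non-trans pair is cis.
Working through the distinct placements yields 3 geometric isomers: OH mer, NH3 cis; OH mer, NH3 trans; OH fac, NH3 cis.
Each arrangement has an internal mirror plane or centre of symmetry, so none is chiral.

no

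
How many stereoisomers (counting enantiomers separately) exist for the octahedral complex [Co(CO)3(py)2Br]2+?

Systematic placement gives 3 geometric isomers: CO mer, py trans; CO fac, py cis; CO mer, py cis.
Each arrangement has an internal mirror plane or centre of symmetry, so none is chiral.

3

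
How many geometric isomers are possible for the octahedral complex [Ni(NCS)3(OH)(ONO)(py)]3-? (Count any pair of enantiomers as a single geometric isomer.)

The six octahedral sites form three mutually perpendicular trans pairs.
Systematic placement gives 4 geometric isomers: NCS mer (3 arrangements); NCS fac (chiral).

4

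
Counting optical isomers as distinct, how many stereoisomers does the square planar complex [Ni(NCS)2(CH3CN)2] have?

2

A square has two trans pairs of vertices; adjacent vertices are cis.
Systematic placement gives 2 geometric isomers: NCS cis; NCS trans.
Each arrangement has an internal mirror plane or centre of symmetry, so none is chiral.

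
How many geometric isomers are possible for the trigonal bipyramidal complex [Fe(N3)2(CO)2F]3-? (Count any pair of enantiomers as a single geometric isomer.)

Systematic enumeration (placing each ligand type in turn and discarding arrangements equivalent by rotation or reflection) gives 5 geometric isomers.

5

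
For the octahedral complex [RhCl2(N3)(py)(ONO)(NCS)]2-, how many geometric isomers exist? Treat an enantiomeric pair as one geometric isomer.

An octahedron has six vertices in three trans pairs; every non-trans pair is cis.
Placing the ligands in turn and identifying arrangements related by rotation or reflection leaves 9 distinct geometric isomers.

9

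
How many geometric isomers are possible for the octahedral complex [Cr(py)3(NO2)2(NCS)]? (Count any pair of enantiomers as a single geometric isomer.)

3

An octahedron has six vertices in three trans pairs; every non-trans pair is cis.
The distinct arrangements are (3 in all): py mer, NO2 cis; py mer, NO2 trans; py fac, NO2 cis.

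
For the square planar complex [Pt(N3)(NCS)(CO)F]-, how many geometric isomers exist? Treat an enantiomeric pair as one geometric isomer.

In a square planar complex each vertex has one trans partner and two cis neighbours.
There are 3 geometric isomers: (CO/N3 trans, F/NCS trans); (CO/NCS trans, F/N3 trans); (CO/F trans, N3/NCS trans).

3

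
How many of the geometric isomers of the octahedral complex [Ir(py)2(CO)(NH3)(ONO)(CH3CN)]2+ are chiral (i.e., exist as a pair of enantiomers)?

6

Systematic enumeration (placing each ligand type in turn and discarding arrangements equivalent by rotation or reflection) gives 9 geometric isomers.
Of these, 6 lack any improper symmetry element and so occur as enantiomeric pairs, giving 9 + 6 = 15 stereoisomers in total.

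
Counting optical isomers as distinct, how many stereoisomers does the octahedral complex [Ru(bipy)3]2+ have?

An octahedron has six vertices in three trans pairs; every non-trans pair is cis.
Each bipy is bidentate and must span two cis positions.
Only one geometric arrangement is possible; it has no improper symmetry element, so it exists as a pair of enantiomers (2 stereoisomers).

2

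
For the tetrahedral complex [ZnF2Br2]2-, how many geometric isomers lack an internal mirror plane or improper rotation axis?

0

In a tetrahedral complex all four positions are equivalent and every pair of ligands is adjacent — there is no cis/trans distinction.
Only one geometric arrangement is possible.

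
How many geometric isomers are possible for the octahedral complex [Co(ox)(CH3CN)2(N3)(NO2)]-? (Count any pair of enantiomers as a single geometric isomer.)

4

In an octahedral complex each vertex has one trans partner and four cis neighbours.
Each ox is bidentate and must span two cis positions.
Working through the distinct placements yields 4 geometric isomers: CH3CN trans; CH3CN cis (3 arrangements, 2 chiral).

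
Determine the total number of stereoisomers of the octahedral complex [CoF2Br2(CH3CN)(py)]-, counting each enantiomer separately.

The six octahedral sites form three mutually perpendicular trans pairs.
Working through the distinct placements yields 6 geometric isomers: F cis, Br trans; F trans, Br trans; F cis, Br cis (3 arrangements, 2 chiral); F trans, Br cis.
Of these, 2 lack any improper symmetry element and so occur as enantiomeric pairs, giving 6 + 2 = 8 stereoisomers in total.

8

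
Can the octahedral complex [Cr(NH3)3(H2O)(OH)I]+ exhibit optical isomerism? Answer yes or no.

yes

An octahedron has six vertices in three trans pairs; every non-trans pair is cis.
Working through the distinct placements yields 4 geometric isomers: NH3 mer (3 arrangements); NH3 fac (chiral).
One of these lacks any improper symmetry element and so occurs as an enantiomeric pair, giving 4 + 1 = 5 stereoisomers in total.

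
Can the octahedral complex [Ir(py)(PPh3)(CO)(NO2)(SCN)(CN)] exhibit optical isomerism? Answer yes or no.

In an octahedral complex each vertex has one trans partner and four cis neighbours.
Placing the ligands in turn and identifying arrangements related by rotation or reflection leaves 15 distinct geometric isomers.
Of these, 15 lack any improper symmetry element and so occur as enantiomeric pairs, giving 15 + 15 = 30 stereoisomers in total.

yes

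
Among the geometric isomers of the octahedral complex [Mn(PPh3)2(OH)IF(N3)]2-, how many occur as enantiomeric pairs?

6

The six octahedral sites form three mutually perpendicular trans pairs.
Placing the ligands in turn and identifying arrangements related by rotation or reflection leaves 9 distinct geometric isomers.
Of these, 6 lack any improper symmetry element and so occur as enantiomeric pairs, giving 9 + 6 = 15 stereoisomers in total.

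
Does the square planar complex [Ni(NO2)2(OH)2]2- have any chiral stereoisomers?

A square has two trans pairs of vertices; adjacent vertices are cis.
Working through the distinct placements yields 2 geometric isomers: NO2 cis; NO2 trans.
Each arrangement has an internal mirror plane or centre of symmetry, so none is chiral.

no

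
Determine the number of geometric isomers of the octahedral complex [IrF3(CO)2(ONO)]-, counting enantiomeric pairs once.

3

An octahedron has six vertices in three trans pairs; every non-trans pair is cis.
The distinct arrangements are (3 in all): F mer, CO trans; F fac, CO cis; F mer, CO cis.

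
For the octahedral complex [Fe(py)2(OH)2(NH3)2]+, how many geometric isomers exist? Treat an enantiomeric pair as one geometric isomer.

The six octahedral sites form three mutually perpendicular trans pairs.
Working through the distinct placements yields 5 geometric isomers: py trans, OH trans, NH3 trans; py cis, OH cis, NH3 trans; py trans, OH cis, NH3 cis; py cis, OH cis, NH3 cis (chiral); py cis, OH trans, NH3 cis.

5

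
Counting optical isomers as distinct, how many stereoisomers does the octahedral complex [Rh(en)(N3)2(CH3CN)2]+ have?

4

Each en is bidentate and must span two cis positions.
Systematic placement gives 3 geometric isomers: N3 cis, CH3CN trans; N3 cis, CH3CN cis (chiral); N3 trans, CH3CN cis.
One of these lacks any improper symmetry element and so occurs as an enantiomeric pair, giving 3 + 1 = 4 stereoisomers in total.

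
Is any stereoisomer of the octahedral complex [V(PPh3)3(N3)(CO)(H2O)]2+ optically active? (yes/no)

An octahedron has six vertices in three trans pairs; every non-trans pair is cis.
Systematic placement gives 4 geometric isomers: PPh3 mer (3 arrangements); PPh3 fac (chiral).
One of these lacks any improper symmetry element and so occurs as an enantiomeric pair, giving 4 + 1 = 5 stereoisomers in total.

yes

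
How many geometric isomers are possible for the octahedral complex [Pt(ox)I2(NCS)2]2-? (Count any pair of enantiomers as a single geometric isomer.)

3

In an octahedral complex each vertex has one trans partner and four cis neighbours.
Each ox is bidentate and must span two cis positions.
There are 3 geometric isomers: I trans, NCS cis; I cis, NCS cis (chiral); I cis, NCS trans.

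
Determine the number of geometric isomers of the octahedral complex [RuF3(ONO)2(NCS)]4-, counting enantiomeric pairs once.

In an octahedral complex each vertex has one trans partner and four cis neighbours.
The distinct arrangements are (3 in all): F mer, ONO trans; F mer, ONO cis; F fac, ONO cis.

3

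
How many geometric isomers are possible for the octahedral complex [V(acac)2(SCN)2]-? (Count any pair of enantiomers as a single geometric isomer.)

In an octahedral complex each vertex has one trans partner and four cis neighbours.
Each acac is bidentate and must span two cis positions.
There are 2 geometric isomers: SCN trans; SCN cis (chiral).

2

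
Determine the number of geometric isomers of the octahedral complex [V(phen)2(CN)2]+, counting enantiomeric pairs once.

2

The six octahedral sites form three mutually perpendicular trans pairs.
Each phen is bidentate and must span two cis positions.
Systematic placement gives 2 geometric isomers: CN trans; CN cis (chiral).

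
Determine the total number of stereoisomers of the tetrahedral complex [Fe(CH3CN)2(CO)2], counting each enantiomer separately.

1

In a tetrahedral complex all four positions are equivalent and every pair of ligands is adjacent — there is no cis/trans distinction.
Only one geometric arrangement is possible.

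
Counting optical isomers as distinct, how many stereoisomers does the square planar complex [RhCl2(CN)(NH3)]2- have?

2

In a square planar complex each vertex has one trans partner and two cis neighbours.
Systematic placement gives 2 geometric isomers: Cl cis; Cl trans.
Each arrangement has an internal mirror plane or centre of symmetry, so none is chiral.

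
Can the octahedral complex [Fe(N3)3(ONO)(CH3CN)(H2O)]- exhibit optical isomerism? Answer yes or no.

An octahedron has six vertices in three trans pairs; every non-trans pair is cis.
Systematic placement gives 4 geometric isomers: N3 mer (3 arrangements); N3 fac (chiral).
One of these lacks any improper symmetry element and so occurs as an enantiomeric pair, giving 4 + 1 = 5 stereoisomers in total.

yes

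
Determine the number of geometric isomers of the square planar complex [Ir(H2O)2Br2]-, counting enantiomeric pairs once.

The distinct arrangements are (2 in all): H2O cis; H2O trans.

2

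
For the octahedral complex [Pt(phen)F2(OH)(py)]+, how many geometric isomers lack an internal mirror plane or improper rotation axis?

2

The six octahedral sites form three mutually perpendicular trans pairs.
Each phen is bidentate and must span two cis positions.
Systematic placement gives 4 geometric isomers: F trans; F cis (3 arrangements, 2 chiral).
Of these, 2 lack any improper symmetry element and so occur as enantiomeric pairs, giving 4 + 2 = 6 stereoisomers in total.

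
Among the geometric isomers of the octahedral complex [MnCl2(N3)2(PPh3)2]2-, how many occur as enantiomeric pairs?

1

In an octahedral complex each vertex has one trans partner and four cis neighbours.
Working through the distinct placements yields 5 geometric isomers: Cl trans, N3 trans, PPh3 trans; Cl trans, N3 cis, PPh3 cis; Cl cis, N3 cis, PPh3 trans; Cl cis, N3 cis, PPh3 cis (chiral); Cl cis, N3 trans, PPh3 cis.
One of these lacks any improper symmetry element and so occurs as an enantiomeric pair, giving 5 + 1 = 6 stereoisomers in total.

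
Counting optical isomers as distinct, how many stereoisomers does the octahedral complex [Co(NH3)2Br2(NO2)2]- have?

An octahedron has six vertices in three trans pairs; every non-trans pair is cis.
The distinct arrangements are (5 in all): NH3 trans, Br trans, NO2 trans; NH3 cis, Br trans, NO2 cis; NH3 cis, Br cis, NO2 trans; NH3 cis, Br cis, NO2 cis (chiral); NH3 trans, Br cis, NO2 cis.
One of these lacks any improper symmetry element and so occurs as an enantiomeric pair, giving 5 + 1 = 6 stereoisomers in total.

6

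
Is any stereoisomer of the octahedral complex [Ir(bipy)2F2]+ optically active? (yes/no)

In an octahedral complex each vertex has one trans partner and four cis neighbours.
Each bipy is bidentate and must span two cis positions.
Working through the distinct placements yields 2 geometric isomers: F trans; F cis (chiral).
One of these lacks any improper symmetry element and so occurs as an enantiomeric pair, giving 2 + 1 = 3 stereoisomers in total.

yes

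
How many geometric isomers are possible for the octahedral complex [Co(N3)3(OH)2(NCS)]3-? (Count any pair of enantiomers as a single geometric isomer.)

In an octahedral complex each vertex has one trans partner and four cis neighbours.
Systematic placement gives 3 geometric isomers: N3 mer, OH trans; N3 mer, OH cis; N3 fac, OH cis.

3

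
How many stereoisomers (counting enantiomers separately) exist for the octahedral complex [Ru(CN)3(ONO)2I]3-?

There are 3 geometric isomers: CN mer, ONO trans; CN mer, ONO cis; CN fac, ONO cis.
Each arrangement has an internal mirror plane or centre of symmetry, so none is chiral.

3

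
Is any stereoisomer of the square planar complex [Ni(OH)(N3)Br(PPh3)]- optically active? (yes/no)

The distinct arrangements are (3 in all): (Br/OH trans, N3/PPh3 trans); (Br/PPh3 trans, N3/OH trans); (Br/N3 trans, OH/PPh3 trans).
Each arrangement has an internal mirror plane or centre of symmetry, so none is chiral.

no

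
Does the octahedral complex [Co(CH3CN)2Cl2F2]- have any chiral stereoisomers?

yes

An octahedron has six vertices in three trans pairs; every non-trans pair is cis.
There are 5 geometric isomers: CH3CN trans, Cl trans, F trans; CH3CN trans, Cl cis, F cis; CH3CN cis, Cl cis, F trans; CH3CN cis, Cl cis, F cis (chiral); CH3CN cis, Cl trans, F cis.
One of these lacks any improper symmetry element and so occurs as an enantiomeric pair, giving 5 + 1 = 6 stereoisomers in total.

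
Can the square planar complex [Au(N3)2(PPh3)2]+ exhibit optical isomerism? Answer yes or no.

There are 2 geometric isomers: N3 cis; N3 trans.
Each arrangement has an internal mirror plane or centre of symmetry, so none is chiral.

no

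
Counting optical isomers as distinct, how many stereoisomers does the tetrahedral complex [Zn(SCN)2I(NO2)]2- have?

In a tetrahedral complex all four positions are equivalent and every pair of ligands is adjacent — there is no cis/trans distinction.
Only one geometric arrangement is possible.

1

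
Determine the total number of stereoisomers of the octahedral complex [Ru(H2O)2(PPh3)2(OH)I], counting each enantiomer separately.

8

In an octahedral complex each vertex has one trans partner and four cis neighbours.
Working through the distinct placements yields 6 geometric isomers: H2O trans, PPh3 trans; H2O trans, PPh3 cis; H2O cis, PPh3 trans; H2O cis, PPh3 cis (3 arrangements, 2 chiral).
Of these, 2 lack any improper symmetry element and so occur as enantiomeric pairs, giving 6 + 2 = 8 stereoisomers in total.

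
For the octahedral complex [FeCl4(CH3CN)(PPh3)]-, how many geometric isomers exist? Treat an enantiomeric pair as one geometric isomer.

2

An octahedron has six vertices in three trans pairs; every non-trans pair is cis.
Working through the distinct placements yields 2 geometric isomers: CH3CN and PPh3 mutually cis; CH3CN and PPh3 mutually trans.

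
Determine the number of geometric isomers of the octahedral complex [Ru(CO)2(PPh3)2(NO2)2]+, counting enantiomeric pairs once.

The six octahedral sites form three mutually perpendicular trans pairs.
The distinct arrangements are (5 in all): CO trans, PPh3 trans, NO2 trans; CO trans, PPh3 cis, NO2 cis; CO cis, PPh3 trans, NO2 cis; CO cis, PPh3 cis, NO2 cis (chiral); CO cis, PPh3 cis, NO2 trans.

5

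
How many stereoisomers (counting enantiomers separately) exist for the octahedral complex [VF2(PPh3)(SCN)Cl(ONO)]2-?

15

In an octahedral complex each vertex has one trans partner and four cis neighbours.
Exhaustive case analysis gives 9 geometric isomers.
Of these, 6 lack any improper symmetry element and so occur as enantiomeric pairs, giving 9 + 6 = 15 stereoisomers in total.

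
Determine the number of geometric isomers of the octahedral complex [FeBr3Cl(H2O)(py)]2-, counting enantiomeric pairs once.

Systematic placement gives 4 geometric isomers: Br mer (3 arrangements); Br fac (chiral).

4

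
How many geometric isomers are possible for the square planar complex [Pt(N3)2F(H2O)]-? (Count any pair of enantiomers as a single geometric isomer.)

2

Systematic placement gives 2 geometric isomers: N3 cis; N3 trans.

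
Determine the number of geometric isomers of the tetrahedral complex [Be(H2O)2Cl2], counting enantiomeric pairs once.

1

All four vertices of a tetrahedron are equivalent and mutually adjacent, so cis/trans isomerism cannot arise.
Only one geometric arrangement is possible.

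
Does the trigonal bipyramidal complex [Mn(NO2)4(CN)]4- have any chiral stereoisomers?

no

There are 2 geometric isomers: CN axial; CN equatorial.
Each arrangement has an internal mirror plane or centre of symmetry, so none is chiral.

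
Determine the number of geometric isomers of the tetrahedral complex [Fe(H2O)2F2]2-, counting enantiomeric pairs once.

Only one geometric arrangement is possible.

1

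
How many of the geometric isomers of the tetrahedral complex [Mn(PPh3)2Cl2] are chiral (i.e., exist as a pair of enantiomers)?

Only one geometric arrangement is possible.

0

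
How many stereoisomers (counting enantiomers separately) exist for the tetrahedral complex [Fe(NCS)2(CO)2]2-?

1

All four vertices of a tetrahedron are equivalent and mutually adjacent, so cis/trans isomerism cannot arise.
Only one geometric arrangement is possible.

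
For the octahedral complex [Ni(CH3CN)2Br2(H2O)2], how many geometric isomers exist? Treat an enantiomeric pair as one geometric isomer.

5

In an octahedral complex each vertex has one trans partner and four cis neighbours.
Systematic placement gives 5 geometric isomers: CH3CN trans, Br trans, H2O trans; CH3CN cis, Br trans, H2O cis; CH3CN cis, Br cis, H2O trans; CH3CN cis, Br cis, H2O cis (chiral); CH3CN trans, Br cis, H2O cis.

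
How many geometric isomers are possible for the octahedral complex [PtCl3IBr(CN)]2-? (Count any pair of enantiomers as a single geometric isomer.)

The six octahedral sites form three mutually perpendicular trans pairs.
The distinct arrangements are (4 in all): Cl mer (3 arrangements); Cl fac (chiral).

4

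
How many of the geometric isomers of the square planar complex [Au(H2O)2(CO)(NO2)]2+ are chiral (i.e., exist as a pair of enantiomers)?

0

In a square planar complex each vertex has one trans partner and two cis neighbours.
There are 2 geometric isomers: H2O cis; H2O trans.
Each arrangement has an internal mirror plane or centre of symmetry, so none is chiral.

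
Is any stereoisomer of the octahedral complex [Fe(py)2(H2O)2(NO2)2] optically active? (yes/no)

There are 5 geometric isomers: py trans, H2O trans, NO2 trans; py cis, H2O trans, NO2 cis; py trans, H2O cis, NO2 cis; py cis, H2O cis, NO2 cis (chiral); py cis, H2O cis, NO2 trans.
One of these lacks any improper symmetry element and so occurs as an enantiomeric pair, giving 5 + 1 = 6 stereoisomers in total.

yes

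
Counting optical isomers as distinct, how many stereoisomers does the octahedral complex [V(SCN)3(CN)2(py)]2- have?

3

An octahedron has six vertices in three trans pairs; every non-trans pair is cis.
There are 3 geometric isomers: SCN mer, CN trans; SCN fac, CN cis; SCN mer, CN cis.
Each arrangement has an internal mirror plane or centre of symmetry, so none is chiral.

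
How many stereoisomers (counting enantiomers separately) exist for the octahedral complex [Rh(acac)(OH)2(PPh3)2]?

4

An octahedron has six vertices in three trans pairs; every non-trans pair is cis.
Each acac is bidentate and must span two cis positions.
Systematic placement gives 3 geometric isomers: OH trans, PPh3 cis; OH cis, PPh3 cis (chiral); OH cis, PPh3 trans.
One of these lacks any improper symmetry element and so occurs as an enantiomeric pair, giving 3 + 1 = 4 stereoisomers in total.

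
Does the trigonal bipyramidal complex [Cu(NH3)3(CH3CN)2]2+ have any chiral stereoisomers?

A trigonal bipyramid has two axial and three equatorial sites, which are chemically inequivalent.
There are 3 geometric isomers: CH3CN both axial; CH3CN one axial, one equatorial; CH3CN both equatorial.
Each arrangement has an internal mirror plane or centre of symmetry, so none is chiral.

no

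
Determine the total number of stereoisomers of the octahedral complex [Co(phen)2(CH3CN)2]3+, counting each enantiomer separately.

3

The six octahedral sites form three mutually perpendicular trans pairs.
Each phen is bidentate and must span two cis positions.
There are 2 geometric isomers: CH3CN trans; CH3CN cis (chiral).
One of these lacks any improper symmetry element and so occurs as an enantiomeric pair, giving 2 + 1 = 3 stereoisomers in total.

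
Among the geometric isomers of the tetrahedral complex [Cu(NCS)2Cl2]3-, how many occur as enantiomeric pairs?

In a tetrahedral complex all four positions are equivalent and every pair of ligands is adjacent — there is no cis/trans distinction.
Only one geometric arrangement is possible.

0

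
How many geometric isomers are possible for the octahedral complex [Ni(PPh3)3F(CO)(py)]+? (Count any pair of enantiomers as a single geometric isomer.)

4

An octahedron has six vertices in three trans pairs; every non-trans pair is cis.
There are 4 geometric isomers: PPh3 mer (3 arrangements); PPh3 fac (chiral).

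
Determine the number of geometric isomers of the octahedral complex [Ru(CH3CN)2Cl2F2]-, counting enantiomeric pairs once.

In an octahedral complex each vertex has one trans partner and four cis neighbours.
Systematic placement gives 5 geometric isomers: CH3CN trans, Cl trans, F trans; CH3CN trans, Cl cis, F cis; CH3CN cis, Cl cis, F trans; CH3CN cis, Cl cis, F cis (chiral); CH3CN cis, Cl trans, F cis.

5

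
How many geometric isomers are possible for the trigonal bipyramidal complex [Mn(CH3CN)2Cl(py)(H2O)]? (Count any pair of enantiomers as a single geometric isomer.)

A trigonal bipyramid has two axial and three equatorial sites, which are chemically inequivalent.
Exhaustive case analysis gives 7 geometric isomers.

7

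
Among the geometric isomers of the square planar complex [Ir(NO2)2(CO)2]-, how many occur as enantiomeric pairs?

A square has two trans pairs of vertices; adjacent vertices are cis.
Working through the distinct placements yields 2 geometric isomers: NO2 cis; NO2 trans.
Each arrangement has an internal mirror plane or centre of symmetry, so none is chiral.

0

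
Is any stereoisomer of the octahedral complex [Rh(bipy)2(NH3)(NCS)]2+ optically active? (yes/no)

The six octahedral sites form three mutually perpendicular trans pairs.
Each bipy is bidentate and must span two cis positions.
The distinct arrangements are (2 in all): NH3 and NCS mutually trans; NH3 and NCS mutually cis (chiral).
One of these lacks any improper symmetry element and so occurs as an enantiomeric pair, giving 2 + 1 = 3 stereoisomers in total.

yes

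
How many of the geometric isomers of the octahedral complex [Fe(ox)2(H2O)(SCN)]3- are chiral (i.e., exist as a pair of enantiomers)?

1

An octahedron has six vertices in three trans pairs; every non-trans pair is cis.
Each ox is bidentate and must span two cis positions.
There are 2 geometric isomers: H2O and SCN mutually trans; H2O and SCN mutually cis (chiral).
One of these lacks any improper symmetry element and so occurs as an enantiomeric pair, giving 2 + 1 = 3 stereoisomers in total.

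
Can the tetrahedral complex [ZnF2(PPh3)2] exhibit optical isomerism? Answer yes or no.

In a tetrahedral complex all four positions are equivalent and every pair of ligands is adjacent — there is no cis/trans distinction.
Only one geometric arrangement is possible.

no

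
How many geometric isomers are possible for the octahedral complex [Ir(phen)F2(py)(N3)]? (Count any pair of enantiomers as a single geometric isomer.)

In an octahedral complex each vertex has one trans partner and four cis neighbours.
Each phen is bidentate and must span two cis positions.
Working through the distinct placements yields 4 geometric isomers: F trans; F cis (3 arrangements, 2 chiral).

4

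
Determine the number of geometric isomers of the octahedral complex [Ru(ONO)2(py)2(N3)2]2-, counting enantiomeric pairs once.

5

The six octahedral sites form three mutually perpendicular trans pairs.
Systematic placement gives 5 geometric isomers: ONO trans, py trans, N3 trans; ONO cis, py cis, N3 trans; ONO cis, py trans, N3 cis; ONO cis, py cis, N3 cis (chiral); ONO trans, py cis, N3 cis.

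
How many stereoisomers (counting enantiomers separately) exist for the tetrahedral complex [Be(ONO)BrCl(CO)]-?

Only one geometric arrangement is possible; it has no improper symmetry element, so it exists as a pair of enantiomers (2 stereoisomers).

2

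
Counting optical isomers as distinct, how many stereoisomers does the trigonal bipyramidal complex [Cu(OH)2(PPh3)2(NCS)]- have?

6

A trigonal bipyramid has two axial and three equatorial sites, which are chemically inequivalent.
Placing the ligands in turn and identifying arrangements related by rotation or reflection leaves 5 distinct geometric isomers.
One of these lacks any improper symmetry element and so occurs as an enantiomeric pair, giving 5 + 1 = 6 stereoisomers in total.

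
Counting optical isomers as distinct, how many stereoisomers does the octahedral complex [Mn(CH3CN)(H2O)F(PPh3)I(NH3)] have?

An octahedron has six vertices in three trans pairs; every non-trans pair is cis.
Exhaustive case analysis gives 15 geometric isomers.
Of these, 15 lack any improper symmetry element and so occur as enantiomeric pairs, giving 15 + 15 = 30 stereoisomers in total.

30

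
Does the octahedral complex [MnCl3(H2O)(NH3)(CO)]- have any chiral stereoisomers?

yes

There are 4 geometric isomers: Cl mer (3 arrangements); Cl fac (chiral).
One of these lacks any improper symmetry element and so occurs as an enantiomeric pair, giving 4 + 1 = 5 stereoisomers in total.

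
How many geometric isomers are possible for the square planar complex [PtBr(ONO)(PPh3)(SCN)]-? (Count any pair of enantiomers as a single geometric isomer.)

3

A square has two trans pairs of vertices; adjacent vertices are cis.
The distinct arrangements are (3 in all): (Br/PPh3 trans, ONO/SCN trans); (Br/SCN trans, ONO/PPh3 trans); (Br/ONO trans, PPh3/SCN trans).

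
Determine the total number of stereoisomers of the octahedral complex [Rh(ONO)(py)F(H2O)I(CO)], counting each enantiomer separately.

The six octahedral sites form three mutually perpendicular trans pairs.
Exhaustive case analysis gives 15 geometric isomers.
Of these, 15 lack any improper symmetry element and so occur as enantiomeric pairs, giving 15 + 15 = 30 stereoisomers in total.

30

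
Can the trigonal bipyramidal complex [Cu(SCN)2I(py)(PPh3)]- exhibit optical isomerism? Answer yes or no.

A trigonal bipyramid has two axial and three equatorial sites, which are chemically inequivalent.
Placing the ligands in turn and identifying arrangements related by rotation or reflection leaves 7 distinct geometric isomers.
Of these, 3 lack any improper symmetry element and so occur as enantiomeric pairs, giving 7 + 3 = 10 stereoisomers in total.

yes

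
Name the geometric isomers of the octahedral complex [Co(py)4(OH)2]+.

The six octahedral sites form three mutually perpendicular trans pairs.
There are 2 geometric isomers: OH trans; OH cis.

cis and trans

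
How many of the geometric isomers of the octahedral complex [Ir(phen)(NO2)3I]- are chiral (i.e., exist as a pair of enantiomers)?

0

The six octahedral sites form three mutually perpendicular trans pairs.
Each phen is bidentate and must span two cis positions.
Systematic placement gives 2 geometric isomers: NO2 fac; NO2 mer.
Each arrangement has an internal mirror plane or centre of symmetry, so none is chiral.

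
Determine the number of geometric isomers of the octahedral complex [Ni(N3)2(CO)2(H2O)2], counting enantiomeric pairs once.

5

The six octahedral sites form three mutually perpendicular trans pairs.
Systematic placement gives 5 geometric isomers: N3 trans, CO trans, H2O trans; N3 cis, CO trans, H2O cis; N3 trans, CO cis, H2O cis; N3 cis, CO cis, H2O cis (chiral); N3 cis, CO cis, H2O trans.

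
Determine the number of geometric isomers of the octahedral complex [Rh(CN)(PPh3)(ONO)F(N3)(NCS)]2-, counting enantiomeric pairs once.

15

The six octahedral sites form three mutually perpendicular trans pairs.
Systematic enumeration (placing each ligand type in turn and discarding arrangements equivalent by rotation or reflection) gives 15 geometric isomers.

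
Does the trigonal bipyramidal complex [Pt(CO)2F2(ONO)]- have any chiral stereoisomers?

yes

A trigonal bipyramid has two axial and three equatorial sites, which are chemically inequivalent.
Placing the ligands in turn and identifying arrangements related by rotation or reflection leaves 5 distinct geometric isomers.
One of these lacks any improper symmetry element and so occurs as an enantiomeric pair, giving 5 + 1 = 6 stereoisomers in total.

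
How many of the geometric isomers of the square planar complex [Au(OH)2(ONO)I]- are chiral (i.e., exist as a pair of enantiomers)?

0

In a square planar complex each vertex has one trans partner and two cis neighbours.
Working through the distinct placements yields 2 geometric isomers: OH cis; OH trans.
Each arrangement has an internal mirror plane or centre of symmetry, so none is chiral.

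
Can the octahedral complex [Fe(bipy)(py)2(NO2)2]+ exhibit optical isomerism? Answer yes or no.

Each bipy is bidentate and must span two cis positions.
Working through the distinct placements yields 3 geometric isomers: py cis, NO2 trans; py trans, NO2 cis; py cis, NO2 cis (chiral).
One of these lacks any improper symmetry element and so occurs as an enantiomeric pair, giving 3 + 1 = 4 stereoisomers in total.

yes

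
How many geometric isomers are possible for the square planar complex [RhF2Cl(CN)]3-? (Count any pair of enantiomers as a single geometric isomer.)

2

Systematic placement gives 2 geometric isomers: F cis; F trans.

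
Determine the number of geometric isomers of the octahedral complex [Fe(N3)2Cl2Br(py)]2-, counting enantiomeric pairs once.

6

An octahedron has six vertices in three trans pairs; every non-trans pair is cis.
Working through the distinct placements yields 6 geometric isomers: N3 cis, Cl cis (3 arrangements, 2 chiral); N3 trans, Cl cis; N3 cis, Cl trans; N3 trans, Cl trans.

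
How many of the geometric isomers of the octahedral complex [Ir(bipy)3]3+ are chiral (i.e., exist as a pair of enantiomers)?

In an octahedral complex each vertex has one trans partner and four cis neighbours.
Each bipy is bidentate and must span two cis positions.
Only one geometric arrangement is possible; it has no improper symmetry element, so it exists as a pair of enantiomers (2 stereoisomers).

1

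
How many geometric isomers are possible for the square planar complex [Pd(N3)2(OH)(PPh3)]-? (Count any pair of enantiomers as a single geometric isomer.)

A square has two trans pairs of vertices; adjacent vertices are cis.
Systematic placement gives 2 geometric isomers: N3 cis; N3 trans.

2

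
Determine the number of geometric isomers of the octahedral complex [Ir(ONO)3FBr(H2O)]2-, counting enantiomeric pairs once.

4

There are 4 geometric isomers: ONO mer (3 arrangements); ONO fac (chiral).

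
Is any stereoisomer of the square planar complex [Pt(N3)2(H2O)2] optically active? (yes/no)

In a square planar complex each vertex has one trans partner and two cis neighbours.
There are 2 geometric isomers: N3 cis; N3 trans.
Each arrangement has an internal mirror plane or centre of symmetry, so none is chiral.

no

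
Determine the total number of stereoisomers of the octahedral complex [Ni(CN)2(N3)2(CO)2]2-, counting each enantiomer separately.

6

In an octahedral complex each vertex has one trans partner and four cis neighbours.
The distinct arrangements are (5 in all): CN trans, N3 trans, CO trans; CN trans, N3 cis, CO cis; CN cis, N3 trans, CO cis; CN cis, N3 cis, CO cis (chiral); CN cis, N3 cis, CO trans.
One of these lacks any improper symmetry element and so occurs as an enantiomeric pair, giving 5 + 1 = 6 stereoisomers in total.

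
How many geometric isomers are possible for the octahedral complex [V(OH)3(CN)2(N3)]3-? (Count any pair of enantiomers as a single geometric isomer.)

In an octahedral complex each vertex has one trans partner and four cis neighbours.
There are 3 geometric isomers: OH mer, CN trans; OH mer, CN cis; OH fac, CN cis.

3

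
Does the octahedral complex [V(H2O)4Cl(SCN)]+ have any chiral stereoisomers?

no

In an octahedral complex each vertex has one trans partner and four cis neighbours.
Systematic placement gives 2 geometric isomers: Cl and SCN mutually cis; Cl and SCN mutually trans.
Each arrangement has an internal mirror plane or centre of symmetry, so none is chiral.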